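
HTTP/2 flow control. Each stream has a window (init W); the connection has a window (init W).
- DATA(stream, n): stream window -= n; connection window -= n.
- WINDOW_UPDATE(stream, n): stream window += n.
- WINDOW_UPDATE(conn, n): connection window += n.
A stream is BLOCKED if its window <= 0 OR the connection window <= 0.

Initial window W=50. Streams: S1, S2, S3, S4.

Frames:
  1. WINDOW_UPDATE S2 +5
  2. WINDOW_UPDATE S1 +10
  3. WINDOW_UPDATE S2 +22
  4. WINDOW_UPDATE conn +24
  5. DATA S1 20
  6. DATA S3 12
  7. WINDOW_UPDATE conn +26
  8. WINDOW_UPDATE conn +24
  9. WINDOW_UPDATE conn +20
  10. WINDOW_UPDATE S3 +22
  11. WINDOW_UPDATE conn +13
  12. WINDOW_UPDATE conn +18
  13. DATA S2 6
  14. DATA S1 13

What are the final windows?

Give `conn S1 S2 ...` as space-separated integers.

Answer: 124 27 71 60 50

Derivation:
Op 1: conn=50 S1=50 S2=55 S3=50 S4=50 blocked=[]
Op 2: conn=50 S1=60 S2=55 S3=50 S4=50 blocked=[]
Op 3: conn=50 S1=60 S2=77 S3=50 S4=50 blocked=[]
Op 4: conn=74 S1=60 S2=77 S3=50 S4=50 blocked=[]
Op 5: conn=54 S1=40 S2=77 S3=50 S4=50 blocked=[]
Op 6: conn=42 S1=40 S2=77 S3=38 S4=50 blocked=[]
Op 7: conn=68 S1=40 S2=77 S3=38 S4=50 blocked=[]
Op 8: conn=92 S1=40 S2=77 S3=38 S4=50 blocked=[]
Op 9: conn=112 S1=40 S2=77 S3=38 S4=50 blocked=[]
Op 10: conn=112 S1=40 S2=77 S3=60 S4=50 blocked=[]
Op 11: conn=125 S1=40 S2=77 S3=60 S4=50 blocked=[]
Op 12: conn=143 S1=40 S2=77 S3=60 S4=50 blocked=[]
Op 13: conn=137 S1=40 S2=71 S3=60 S4=50 blocked=[]
Op 14: conn=124 S1=27 S2=71 S3=60 S4=50 blocked=[]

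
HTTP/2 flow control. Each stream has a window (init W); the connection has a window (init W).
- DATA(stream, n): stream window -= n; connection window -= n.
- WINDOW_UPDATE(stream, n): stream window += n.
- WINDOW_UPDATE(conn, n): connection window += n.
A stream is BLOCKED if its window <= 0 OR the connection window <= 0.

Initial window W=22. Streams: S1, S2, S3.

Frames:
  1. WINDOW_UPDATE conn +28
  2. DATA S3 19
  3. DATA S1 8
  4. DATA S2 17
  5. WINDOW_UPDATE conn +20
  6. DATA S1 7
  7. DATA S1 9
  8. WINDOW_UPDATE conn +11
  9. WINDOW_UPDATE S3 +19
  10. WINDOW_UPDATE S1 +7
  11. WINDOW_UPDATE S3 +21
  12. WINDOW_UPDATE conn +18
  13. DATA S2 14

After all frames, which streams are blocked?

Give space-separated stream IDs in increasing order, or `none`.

Op 1: conn=50 S1=22 S2=22 S3=22 blocked=[]
Op 2: conn=31 S1=22 S2=22 S3=3 blocked=[]
Op 3: conn=23 S1=14 S2=22 S3=3 blocked=[]
Op 4: conn=6 S1=14 S2=5 S3=3 blocked=[]
Op 5: conn=26 S1=14 S2=5 S3=3 blocked=[]
Op 6: conn=19 S1=7 S2=5 S3=3 blocked=[]
Op 7: conn=10 S1=-2 S2=5 S3=3 blocked=[1]
Op 8: conn=21 S1=-2 S2=5 S3=3 blocked=[1]
Op 9: conn=21 S1=-2 S2=5 S3=22 blocked=[1]
Op 10: conn=21 S1=5 S2=5 S3=22 blocked=[]
Op 11: conn=21 S1=5 S2=5 S3=43 blocked=[]
Op 12: conn=39 S1=5 S2=5 S3=43 blocked=[]
Op 13: conn=25 S1=5 S2=-9 S3=43 blocked=[2]

Answer: S2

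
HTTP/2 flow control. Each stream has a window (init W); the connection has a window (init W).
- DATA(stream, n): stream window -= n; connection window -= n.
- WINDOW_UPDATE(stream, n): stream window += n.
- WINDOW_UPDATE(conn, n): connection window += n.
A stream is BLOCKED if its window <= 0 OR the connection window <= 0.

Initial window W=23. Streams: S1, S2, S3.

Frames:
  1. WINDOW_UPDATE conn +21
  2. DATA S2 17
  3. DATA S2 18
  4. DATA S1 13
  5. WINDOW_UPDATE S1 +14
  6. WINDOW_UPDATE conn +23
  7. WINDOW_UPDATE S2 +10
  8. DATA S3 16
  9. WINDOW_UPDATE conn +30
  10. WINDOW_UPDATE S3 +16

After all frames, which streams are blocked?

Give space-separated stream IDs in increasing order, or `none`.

Answer: S2

Derivation:
Op 1: conn=44 S1=23 S2=23 S3=23 blocked=[]
Op 2: conn=27 S1=23 S2=6 S3=23 blocked=[]
Op 3: conn=9 S1=23 S2=-12 S3=23 blocked=[2]
Op 4: conn=-4 S1=10 S2=-12 S3=23 blocked=[1, 2, 3]
Op 5: conn=-4 S1=24 S2=-12 S3=23 blocked=[1, 2, 3]
Op 6: conn=19 S1=24 S2=-12 S3=23 blocked=[2]
Op 7: conn=19 S1=24 S2=-2 S3=23 blocked=[2]
Op 8: conn=3 S1=24 S2=-2 S3=7 blocked=[2]
Op 9: conn=33 S1=24 S2=-2 S3=7 blocked=[2]
Op 10: conn=33 S1=24 S2=-2 S3=23 blocked=[2]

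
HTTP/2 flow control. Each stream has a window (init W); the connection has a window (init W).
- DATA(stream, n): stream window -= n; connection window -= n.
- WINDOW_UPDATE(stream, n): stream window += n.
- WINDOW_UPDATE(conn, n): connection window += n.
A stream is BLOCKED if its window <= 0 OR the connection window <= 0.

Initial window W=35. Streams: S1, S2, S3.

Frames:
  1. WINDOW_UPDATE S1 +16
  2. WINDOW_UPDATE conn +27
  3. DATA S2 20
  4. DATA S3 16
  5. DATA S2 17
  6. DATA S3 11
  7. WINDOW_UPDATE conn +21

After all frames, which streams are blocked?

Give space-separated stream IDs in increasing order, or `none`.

Op 1: conn=35 S1=51 S2=35 S3=35 blocked=[]
Op 2: conn=62 S1=51 S2=35 S3=35 blocked=[]
Op 3: conn=42 S1=51 S2=15 S3=35 blocked=[]
Op 4: conn=26 S1=51 S2=15 S3=19 blocked=[]
Op 5: conn=9 S1=51 S2=-2 S3=19 blocked=[2]
Op 6: conn=-2 S1=51 S2=-2 S3=8 blocked=[1, 2, 3]
Op 7: conn=19 S1=51 S2=-2 S3=8 blocked=[2]

Answer: S2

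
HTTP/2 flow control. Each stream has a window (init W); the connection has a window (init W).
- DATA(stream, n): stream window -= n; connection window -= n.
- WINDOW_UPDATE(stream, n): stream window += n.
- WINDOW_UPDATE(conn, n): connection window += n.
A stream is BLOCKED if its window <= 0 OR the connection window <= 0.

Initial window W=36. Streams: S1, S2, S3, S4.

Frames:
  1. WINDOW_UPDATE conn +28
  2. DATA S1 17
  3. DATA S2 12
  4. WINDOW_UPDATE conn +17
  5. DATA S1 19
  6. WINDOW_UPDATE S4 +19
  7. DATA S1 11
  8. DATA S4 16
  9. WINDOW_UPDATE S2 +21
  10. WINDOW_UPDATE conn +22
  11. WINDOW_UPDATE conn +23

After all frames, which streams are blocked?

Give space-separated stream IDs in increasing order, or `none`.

Op 1: conn=64 S1=36 S2=36 S3=36 S4=36 blocked=[]
Op 2: conn=47 S1=19 S2=36 S3=36 S4=36 blocked=[]
Op 3: conn=35 S1=19 S2=24 S3=36 S4=36 blocked=[]
Op 4: conn=52 S1=19 S2=24 S3=36 S4=36 blocked=[]
Op 5: conn=33 S1=0 S2=24 S3=36 S4=36 blocked=[1]
Op 6: conn=33 S1=0 S2=24 S3=36 S4=55 blocked=[1]
Op 7: conn=22 S1=-11 S2=24 S3=36 S4=55 blocked=[1]
Op 8: conn=6 S1=-11 S2=24 S3=36 S4=39 blocked=[1]
Op 9: conn=6 S1=-11 S2=45 S3=36 S4=39 blocked=[1]
Op 10: conn=28 S1=-11 S2=45 S3=36 S4=39 blocked=[1]
Op 11: conn=51 S1=-11 S2=45 S3=36 S4=39 blocked=[1]

Answer: S1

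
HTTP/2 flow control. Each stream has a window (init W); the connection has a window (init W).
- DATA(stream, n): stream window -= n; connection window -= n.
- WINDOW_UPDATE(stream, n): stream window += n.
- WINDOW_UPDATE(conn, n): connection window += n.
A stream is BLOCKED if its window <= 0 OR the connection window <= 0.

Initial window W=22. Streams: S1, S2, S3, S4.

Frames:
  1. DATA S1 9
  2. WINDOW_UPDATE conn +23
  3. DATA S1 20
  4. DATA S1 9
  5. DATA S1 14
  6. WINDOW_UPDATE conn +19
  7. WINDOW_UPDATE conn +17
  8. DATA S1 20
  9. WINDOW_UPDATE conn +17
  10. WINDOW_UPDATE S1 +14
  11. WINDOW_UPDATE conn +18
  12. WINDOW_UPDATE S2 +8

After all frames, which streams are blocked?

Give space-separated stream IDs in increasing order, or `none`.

Op 1: conn=13 S1=13 S2=22 S3=22 S4=22 blocked=[]
Op 2: conn=36 S1=13 S2=22 S3=22 S4=22 blocked=[]
Op 3: conn=16 S1=-7 S2=22 S3=22 S4=22 blocked=[1]
Op 4: conn=7 S1=-16 S2=22 S3=22 S4=22 blocked=[1]
Op 5: conn=-7 S1=-30 S2=22 S3=22 S4=22 blocked=[1, 2, 3, 4]
Op 6: conn=12 S1=-30 S2=22 S3=22 S4=22 blocked=[1]
Op 7: conn=29 S1=-30 S2=22 S3=22 S4=22 blocked=[1]
Op 8: conn=9 S1=-50 S2=22 S3=22 S4=22 blocked=[1]
Op 9: conn=26 S1=-50 S2=22 S3=22 S4=22 blocked=[1]
Op 10: conn=26 S1=-36 S2=22 S3=22 S4=22 blocked=[1]
Op 11: conn=44 S1=-36 S2=22 S3=22 S4=22 blocked=[1]
Op 12: conn=44 S1=-36 S2=30 S3=22 S4=22 blocked=[1]

Answer: S1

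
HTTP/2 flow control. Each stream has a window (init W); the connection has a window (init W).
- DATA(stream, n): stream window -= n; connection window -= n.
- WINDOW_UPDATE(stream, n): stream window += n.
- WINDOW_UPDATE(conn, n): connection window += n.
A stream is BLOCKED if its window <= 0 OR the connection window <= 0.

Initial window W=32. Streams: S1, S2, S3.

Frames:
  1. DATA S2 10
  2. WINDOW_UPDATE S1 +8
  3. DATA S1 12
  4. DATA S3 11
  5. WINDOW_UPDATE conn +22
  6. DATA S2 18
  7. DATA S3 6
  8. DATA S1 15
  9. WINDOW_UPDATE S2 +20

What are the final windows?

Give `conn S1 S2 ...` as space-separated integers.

Op 1: conn=22 S1=32 S2=22 S3=32 blocked=[]
Op 2: conn=22 S1=40 S2=22 S3=32 blocked=[]
Op 3: conn=10 S1=28 S2=22 S3=32 blocked=[]
Op 4: conn=-1 S1=28 S2=22 S3=21 blocked=[1, 2, 3]
Op 5: conn=21 S1=28 S2=22 S3=21 blocked=[]
Op 6: conn=3 S1=28 S2=4 S3=21 blocked=[]
Op 7: conn=-3 S1=28 S2=4 S3=15 blocked=[1, 2, 3]
Op 8: conn=-18 S1=13 S2=4 S3=15 blocked=[1, 2, 3]
Op 9: conn=-18 S1=13 S2=24 S3=15 blocked=[1, 2, 3]

Answer: -18 13 24 15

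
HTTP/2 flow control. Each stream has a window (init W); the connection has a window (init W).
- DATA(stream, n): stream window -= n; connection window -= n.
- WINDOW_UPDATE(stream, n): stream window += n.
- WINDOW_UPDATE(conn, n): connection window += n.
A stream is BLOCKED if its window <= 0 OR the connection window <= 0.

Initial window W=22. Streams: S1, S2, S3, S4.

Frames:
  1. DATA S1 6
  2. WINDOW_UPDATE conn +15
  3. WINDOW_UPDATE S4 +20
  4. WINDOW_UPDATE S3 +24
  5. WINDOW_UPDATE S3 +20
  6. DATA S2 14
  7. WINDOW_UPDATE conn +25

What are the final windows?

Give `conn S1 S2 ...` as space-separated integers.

Answer: 42 16 8 66 42

Derivation:
Op 1: conn=16 S1=16 S2=22 S3=22 S4=22 blocked=[]
Op 2: conn=31 S1=16 S2=22 S3=22 S4=22 blocked=[]
Op 3: conn=31 S1=16 S2=22 S3=22 S4=42 blocked=[]
Op 4: conn=31 S1=16 S2=22 S3=46 S4=42 blocked=[]
Op 5: conn=31 S1=16 S2=22 S3=66 S4=42 blocked=[]
Op 6: conn=17 S1=16 S2=8 S3=66 S4=42 blocked=[]
Op 7: conn=42 S1=16 S2=8 S3=66 S4=42 blocked=[]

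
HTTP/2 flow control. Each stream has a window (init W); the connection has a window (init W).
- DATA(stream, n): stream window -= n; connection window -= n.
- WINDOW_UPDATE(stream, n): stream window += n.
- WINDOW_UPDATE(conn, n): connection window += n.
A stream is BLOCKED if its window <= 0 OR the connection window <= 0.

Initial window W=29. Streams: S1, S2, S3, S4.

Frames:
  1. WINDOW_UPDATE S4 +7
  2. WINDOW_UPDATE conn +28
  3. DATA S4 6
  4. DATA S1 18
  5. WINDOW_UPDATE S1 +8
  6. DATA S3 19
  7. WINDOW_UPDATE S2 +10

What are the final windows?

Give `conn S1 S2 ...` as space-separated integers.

Op 1: conn=29 S1=29 S2=29 S3=29 S4=36 blocked=[]
Op 2: conn=57 S1=29 S2=29 S3=29 S4=36 blocked=[]
Op 3: conn=51 S1=29 S2=29 S3=29 S4=30 blocked=[]
Op 4: conn=33 S1=11 S2=29 S3=29 S4=30 blocked=[]
Op 5: conn=33 S1=19 S2=29 S3=29 S4=30 blocked=[]
Op 6: conn=14 S1=19 S2=29 S3=10 S4=30 blocked=[]
Op 7: conn=14 S1=19 S2=39 S3=10 S4=30 blocked=[]

Answer: 14 19 39 10 30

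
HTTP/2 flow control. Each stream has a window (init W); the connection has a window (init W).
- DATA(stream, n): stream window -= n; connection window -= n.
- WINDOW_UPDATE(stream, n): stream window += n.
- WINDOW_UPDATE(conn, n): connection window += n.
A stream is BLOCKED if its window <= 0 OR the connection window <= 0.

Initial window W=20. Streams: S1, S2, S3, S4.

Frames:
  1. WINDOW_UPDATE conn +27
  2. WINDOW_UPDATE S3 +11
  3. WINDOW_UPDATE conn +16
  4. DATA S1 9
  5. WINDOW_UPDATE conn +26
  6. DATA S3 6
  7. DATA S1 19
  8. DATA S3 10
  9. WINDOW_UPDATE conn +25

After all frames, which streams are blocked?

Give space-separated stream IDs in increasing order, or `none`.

Answer: S1

Derivation:
Op 1: conn=47 S1=20 S2=20 S3=20 S4=20 blocked=[]
Op 2: conn=47 S1=20 S2=20 S3=31 S4=20 blocked=[]
Op 3: conn=63 S1=20 S2=20 S3=31 S4=20 blocked=[]
Op 4: conn=54 S1=11 S2=20 S3=31 S4=20 blocked=[]
Op 5: conn=80 S1=11 S2=20 S3=31 S4=20 blocked=[]
Op 6: conn=74 S1=11 S2=20 S3=25 S4=20 blocked=[]
Op 7: conn=55 S1=-8 S2=20 S3=25 S4=20 blocked=[1]
Op 8: conn=45 S1=-8 S2=20 S3=15 S4=20 blocked=[1]
Op 9: conn=70 S1=-8 S2=20 S3=15 S4=20 blocked=[1]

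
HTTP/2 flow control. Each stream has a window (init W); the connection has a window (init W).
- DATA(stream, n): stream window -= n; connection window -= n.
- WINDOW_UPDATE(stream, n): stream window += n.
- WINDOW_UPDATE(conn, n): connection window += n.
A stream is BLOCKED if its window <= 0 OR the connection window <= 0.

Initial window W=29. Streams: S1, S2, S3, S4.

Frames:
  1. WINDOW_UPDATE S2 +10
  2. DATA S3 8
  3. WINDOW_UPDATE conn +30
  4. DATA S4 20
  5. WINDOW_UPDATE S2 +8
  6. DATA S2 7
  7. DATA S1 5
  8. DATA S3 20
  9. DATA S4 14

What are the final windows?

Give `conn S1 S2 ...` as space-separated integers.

Answer: -15 24 40 1 -5

Derivation:
Op 1: conn=29 S1=29 S2=39 S3=29 S4=29 blocked=[]
Op 2: conn=21 S1=29 S2=39 S3=21 S4=29 blocked=[]
Op 3: conn=51 S1=29 S2=39 S3=21 S4=29 blocked=[]
Op 4: conn=31 S1=29 S2=39 S3=21 S4=9 blocked=[]
Op 5: conn=31 S1=29 S2=47 S3=21 S4=9 blocked=[]
Op 6: conn=24 S1=29 S2=40 S3=21 S4=9 blocked=[]
Op 7: conn=19 S1=24 S2=40 S3=21 S4=9 blocked=[]
Op 8: conn=-1 S1=24 S2=40 S3=1 S4=9 blocked=[1, 2, 3, 4]
Op 9: conn=-15 S1=24 S2=40 S3=1 S4=-5 blocked=[1, 2, 3, 4]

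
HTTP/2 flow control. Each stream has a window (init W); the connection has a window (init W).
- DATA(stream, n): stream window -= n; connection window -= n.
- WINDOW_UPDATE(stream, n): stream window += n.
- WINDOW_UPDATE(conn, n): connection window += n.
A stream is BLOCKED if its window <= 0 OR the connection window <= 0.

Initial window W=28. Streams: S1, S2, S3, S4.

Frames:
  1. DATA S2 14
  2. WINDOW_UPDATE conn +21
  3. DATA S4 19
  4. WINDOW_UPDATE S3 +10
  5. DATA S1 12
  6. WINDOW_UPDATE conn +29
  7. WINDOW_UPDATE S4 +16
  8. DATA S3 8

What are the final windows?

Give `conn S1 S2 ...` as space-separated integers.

Answer: 25 16 14 30 25

Derivation:
Op 1: conn=14 S1=28 S2=14 S3=28 S4=28 blocked=[]
Op 2: conn=35 S1=28 S2=14 S3=28 S4=28 blocked=[]
Op 3: conn=16 S1=28 S2=14 S3=28 S4=9 blocked=[]
Op 4: conn=16 S1=28 S2=14 S3=38 S4=9 blocked=[]
Op 5: conn=4 S1=16 S2=14 S3=38 S4=9 blocked=[]
Op 6: conn=33 S1=16 S2=14 S3=38 S4=9 blocked=[]
Op 7: conn=33 S1=16 S2=14 S3=38 S4=25 blocked=[]
Op 8: conn=25 S1=16 S2=14 S3=30 S4=25 blocked=[]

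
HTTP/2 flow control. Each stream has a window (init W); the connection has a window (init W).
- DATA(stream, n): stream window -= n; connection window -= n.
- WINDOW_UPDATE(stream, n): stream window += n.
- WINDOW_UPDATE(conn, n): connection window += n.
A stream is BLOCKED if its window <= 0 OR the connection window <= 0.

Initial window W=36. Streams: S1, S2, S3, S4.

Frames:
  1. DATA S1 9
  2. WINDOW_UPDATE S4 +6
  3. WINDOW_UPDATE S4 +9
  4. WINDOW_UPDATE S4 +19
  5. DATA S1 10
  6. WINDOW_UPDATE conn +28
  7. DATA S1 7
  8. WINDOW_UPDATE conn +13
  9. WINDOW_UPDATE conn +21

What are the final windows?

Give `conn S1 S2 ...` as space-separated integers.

Op 1: conn=27 S1=27 S2=36 S3=36 S4=36 blocked=[]
Op 2: conn=27 S1=27 S2=36 S3=36 S4=42 blocked=[]
Op 3: conn=27 S1=27 S2=36 S3=36 S4=51 blocked=[]
Op 4: conn=27 S1=27 S2=36 S3=36 S4=70 blocked=[]
Op 5: conn=17 S1=17 S2=36 S3=36 S4=70 blocked=[]
Op 6: conn=45 S1=17 S2=36 S3=36 S4=70 blocked=[]
Op 7: conn=38 S1=10 S2=36 S3=36 S4=70 blocked=[]
Op 8: conn=51 S1=10 S2=36 S3=36 S4=70 blocked=[]
Op 9: conn=72 S1=10 S2=36 S3=36 S4=70 blocked=[]

Answer: 72 10 36 36 70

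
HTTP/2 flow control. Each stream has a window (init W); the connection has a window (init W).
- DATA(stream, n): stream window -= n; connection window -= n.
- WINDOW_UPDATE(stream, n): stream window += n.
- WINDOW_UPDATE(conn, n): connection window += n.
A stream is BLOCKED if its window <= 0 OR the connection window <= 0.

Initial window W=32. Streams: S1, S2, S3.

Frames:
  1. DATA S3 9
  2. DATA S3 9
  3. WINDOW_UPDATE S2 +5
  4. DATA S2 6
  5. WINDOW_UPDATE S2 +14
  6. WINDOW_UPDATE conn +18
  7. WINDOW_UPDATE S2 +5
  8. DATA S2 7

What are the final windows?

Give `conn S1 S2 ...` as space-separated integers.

Answer: 19 32 43 14

Derivation:
Op 1: conn=23 S1=32 S2=32 S3=23 blocked=[]
Op 2: conn=14 S1=32 S2=32 S3=14 blocked=[]
Op 3: conn=14 S1=32 S2=37 S3=14 blocked=[]
Op 4: conn=8 S1=32 S2=31 S3=14 blocked=[]
Op 5: conn=8 S1=32 S2=45 S3=14 blocked=[]
Op 6: conn=26 S1=32 S2=45 S3=14 blocked=[]
Op 7: conn=26 S1=32 S2=50 S3=14 blocked=[]
Op 8: conn=19 S1=32 S2=43 S3=14 blocked=[]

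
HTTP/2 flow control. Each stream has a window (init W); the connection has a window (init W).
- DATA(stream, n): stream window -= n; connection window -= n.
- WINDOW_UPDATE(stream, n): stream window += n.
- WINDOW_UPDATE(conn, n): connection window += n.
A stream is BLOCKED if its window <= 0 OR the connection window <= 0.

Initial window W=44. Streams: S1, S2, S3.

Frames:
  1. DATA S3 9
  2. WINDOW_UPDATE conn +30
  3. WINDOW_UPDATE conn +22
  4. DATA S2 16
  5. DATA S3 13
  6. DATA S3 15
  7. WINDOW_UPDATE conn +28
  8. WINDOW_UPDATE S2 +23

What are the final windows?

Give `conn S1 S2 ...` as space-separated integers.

Answer: 71 44 51 7

Derivation:
Op 1: conn=35 S1=44 S2=44 S3=35 blocked=[]
Op 2: conn=65 S1=44 S2=44 S3=35 blocked=[]
Op 3: conn=87 S1=44 S2=44 S3=35 blocked=[]
Op 4: conn=71 S1=44 S2=28 S3=35 blocked=[]
Op 5: conn=58 S1=44 S2=28 S3=22 blocked=[]
Op 6: conn=43 S1=44 S2=28 S3=7 blocked=[]
Op 7: conn=71 S1=44 S2=28 S3=7 blocked=[]
Op 8: conn=71 S1=44 S2=51 S3=7 blocked=[]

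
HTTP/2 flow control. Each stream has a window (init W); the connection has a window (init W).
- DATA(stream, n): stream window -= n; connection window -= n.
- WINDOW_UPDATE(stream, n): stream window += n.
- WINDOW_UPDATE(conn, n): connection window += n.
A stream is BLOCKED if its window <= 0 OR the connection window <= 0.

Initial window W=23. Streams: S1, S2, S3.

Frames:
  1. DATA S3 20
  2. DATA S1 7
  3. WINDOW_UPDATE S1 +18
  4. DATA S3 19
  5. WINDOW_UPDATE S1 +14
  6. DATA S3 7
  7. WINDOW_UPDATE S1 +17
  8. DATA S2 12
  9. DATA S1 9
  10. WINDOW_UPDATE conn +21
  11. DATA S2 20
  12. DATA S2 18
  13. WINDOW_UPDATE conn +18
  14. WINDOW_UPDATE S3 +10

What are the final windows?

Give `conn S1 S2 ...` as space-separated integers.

Answer: -50 56 -27 -13

Derivation:
Op 1: conn=3 S1=23 S2=23 S3=3 blocked=[]
Op 2: conn=-4 S1=16 S2=23 S3=3 blocked=[1, 2, 3]
Op 3: conn=-4 S1=34 S2=23 S3=3 blocked=[1, 2, 3]
Op 4: conn=-23 S1=34 S2=23 S3=-16 blocked=[1, 2, 3]
Op 5: conn=-23 S1=48 S2=23 S3=-16 blocked=[1, 2, 3]
Op 6: conn=-30 S1=48 S2=23 S3=-23 blocked=[1, 2, 3]
Op 7: conn=-30 S1=65 S2=23 S3=-23 blocked=[1, 2, 3]
Op 8: conn=-42 S1=65 S2=11 S3=-23 blocked=[1, 2, 3]
Op 9: conn=-51 S1=56 S2=11 S3=-23 blocked=[1, 2, 3]
Op 10: conn=-30 S1=56 S2=11 S3=-23 blocked=[1, 2, 3]
Op 11: conn=-50 S1=56 S2=-9 S3=-23 blocked=[1, 2, 3]
Op 12: conn=-68 S1=56 S2=-27 S3=-23 blocked=[1, 2, 3]
Op 13: conn=-50 S1=56 S2=-27 S3=-23 blocked=[1, 2, 3]
Op 14: conn=-50 S1=56 S2=-27 S3=-13 blocked=[1, 2, 3]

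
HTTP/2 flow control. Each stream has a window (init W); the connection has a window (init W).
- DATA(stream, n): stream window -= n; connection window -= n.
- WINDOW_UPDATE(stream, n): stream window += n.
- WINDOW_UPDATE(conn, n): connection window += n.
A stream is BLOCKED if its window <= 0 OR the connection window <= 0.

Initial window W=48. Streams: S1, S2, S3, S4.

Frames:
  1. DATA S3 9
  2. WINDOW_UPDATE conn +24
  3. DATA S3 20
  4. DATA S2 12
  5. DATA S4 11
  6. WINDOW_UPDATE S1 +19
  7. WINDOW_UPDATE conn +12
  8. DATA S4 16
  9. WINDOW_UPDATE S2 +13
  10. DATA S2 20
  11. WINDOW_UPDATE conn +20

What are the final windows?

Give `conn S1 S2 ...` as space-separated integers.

Answer: 16 67 29 19 21

Derivation:
Op 1: conn=39 S1=48 S2=48 S3=39 S4=48 blocked=[]
Op 2: conn=63 S1=48 S2=48 S3=39 S4=48 blocked=[]
Op 3: conn=43 S1=48 S2=48 S3=19 S4=48 blocked=[]
Op 4: conn=31 S1=48 S2=36 S3=19 S4=48 blocked=[]
Op 5: conn=20 S1=48 S2=36 S3=19 S4=37 blocked=[]
Op 6: conn=20 S1=67 S2=36 S3=19 S4=37 blocked=[]
Op 7: conn=32 S1=67 S2=36 S3=19 S4=37 blocked=[]
Op 8: conn=16 S1=67 S2=36 S3=19 S4=21 blocked=[]
Op 9: conn=16 S1=67 S2=49 S3=19 S4=21 blocked=[]
Op 10: conn=-4 S1=67 S2=29 S3=19 S4=21 blocked=[1, 2, 3, 4]
Op 11: conn=16 S1=67 S2=29 S3=19 S4=21 blocked=[]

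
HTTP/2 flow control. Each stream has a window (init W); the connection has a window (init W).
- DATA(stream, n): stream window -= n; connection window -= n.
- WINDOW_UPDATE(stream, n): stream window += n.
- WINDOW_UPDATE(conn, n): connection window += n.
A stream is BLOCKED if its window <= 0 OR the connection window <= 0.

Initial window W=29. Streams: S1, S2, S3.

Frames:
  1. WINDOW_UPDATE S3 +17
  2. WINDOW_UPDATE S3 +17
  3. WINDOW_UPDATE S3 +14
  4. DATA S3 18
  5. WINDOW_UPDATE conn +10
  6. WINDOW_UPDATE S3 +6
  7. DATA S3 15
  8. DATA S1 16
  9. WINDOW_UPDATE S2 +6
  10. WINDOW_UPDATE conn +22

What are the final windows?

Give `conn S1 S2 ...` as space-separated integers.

Op 1: conn=29 S1=29 S2=29 S3=46 blocked=[]
Op 2: conn=29 S1=29 S2=29 S3=63 blocked=[]
Op 3: conn=29 S1=29 S2=29 S3=77 blocked=[]
Op 4: conn=11 S1=29 S2=29 S3=59 blocked=[]
Op 5: conn=21 S1=29 S2=29 S3=59 blocked=[]
Op 6: conn=21 S1=29 S2=29 S3=65 blocked=[]
Op 7: conn=6 S1=29 S2=29 S3=50 blocked=[]
Op 8: conn=-10 S1=13 S2=29 S3=50 blocked=[1, 2, 3]
Op 9: conn=-10 S1=13 S2=35 S3=50 blocked=[1, 2, 3]
Op 10: conn=12 S1=13 S2=35 S3=50 blocked=[]

Answer: 12 13 35 50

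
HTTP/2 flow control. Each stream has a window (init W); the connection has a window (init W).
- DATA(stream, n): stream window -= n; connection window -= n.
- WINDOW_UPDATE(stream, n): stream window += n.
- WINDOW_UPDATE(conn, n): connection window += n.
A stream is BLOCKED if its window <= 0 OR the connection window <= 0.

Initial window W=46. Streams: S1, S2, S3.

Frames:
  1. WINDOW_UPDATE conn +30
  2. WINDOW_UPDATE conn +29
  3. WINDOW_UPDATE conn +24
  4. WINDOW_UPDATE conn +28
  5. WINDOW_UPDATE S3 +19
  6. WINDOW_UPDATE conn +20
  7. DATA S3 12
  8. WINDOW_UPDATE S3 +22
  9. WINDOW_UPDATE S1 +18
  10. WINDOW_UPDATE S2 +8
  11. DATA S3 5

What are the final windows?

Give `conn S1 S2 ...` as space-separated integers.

Answer: 160 64 54 70

Derivation:
Op 1: conn=76 S1=46 S2=46 S3=46 blocked=[]
Op 2: conn=105 S1=46 S2=46 S3=46 blocked=[]
Op 3: conn=129 S1=46 S2=46 S3=46 blocked=[]
Op 4: conn=157 S1=46 S2=46 S3=46 blocked=[]
Op 5: conn=157 S1=46 S2=46 S3=65 blocked=[]
Op 6: conn=177 S1=46 S2=46 S3=65 blocked=[]
Op 7: conn=165 S1=46 S2=46 S3=53 blocked=[]
Op 8: conn=165 S1=46 S2=46 S3=75 blocked=[]
Op 9: conn=165 S1=64 S2=46 S3=75 blocked=[]
Op 10: conn=165 S1=64 S2=54 S3=75 blocked=[]
Op 11: conn=160 S1=64 S2=54 S3=70 blocked=[]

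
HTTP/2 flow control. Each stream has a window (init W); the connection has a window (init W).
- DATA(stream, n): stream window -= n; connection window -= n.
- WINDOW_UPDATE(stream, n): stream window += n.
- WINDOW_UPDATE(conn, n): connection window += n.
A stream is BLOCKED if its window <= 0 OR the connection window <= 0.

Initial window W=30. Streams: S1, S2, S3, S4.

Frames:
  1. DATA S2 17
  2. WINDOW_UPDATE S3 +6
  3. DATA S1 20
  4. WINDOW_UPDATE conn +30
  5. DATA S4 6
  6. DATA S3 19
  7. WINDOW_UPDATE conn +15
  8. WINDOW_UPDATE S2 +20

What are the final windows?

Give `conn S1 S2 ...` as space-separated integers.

Op 1: conn=13 S1=30 S2=13 S3=30 S4=30 blocked=[]
Op 2: conn=13 S1=30 S2=13 S3=36 S4=30 blocked=[]
Op 3: conn=-7 S1=10 S2=13 S3=36 S4=30 blocked=[1, 2, 3, 4]
Op 4: conn=23 S1=10 S2=13 S3=36 S4=30 blocked=[]
Op 5: conn=17 S1=10 S2=13 S3=36 S4=24 blocked=[]
Op 6: conn=-2 S1=10 S2=13 S3=17 S4=24 blocked=[1, 2, 3, 4]
Op 7: conn=13 S1=10 S2=13 S3=17 S4=24 blocked=[]
Op 8: conn=13 S1=10 S2=33 S3=17 S4=24 blocked=[]

Answer: 13 10 33 17 24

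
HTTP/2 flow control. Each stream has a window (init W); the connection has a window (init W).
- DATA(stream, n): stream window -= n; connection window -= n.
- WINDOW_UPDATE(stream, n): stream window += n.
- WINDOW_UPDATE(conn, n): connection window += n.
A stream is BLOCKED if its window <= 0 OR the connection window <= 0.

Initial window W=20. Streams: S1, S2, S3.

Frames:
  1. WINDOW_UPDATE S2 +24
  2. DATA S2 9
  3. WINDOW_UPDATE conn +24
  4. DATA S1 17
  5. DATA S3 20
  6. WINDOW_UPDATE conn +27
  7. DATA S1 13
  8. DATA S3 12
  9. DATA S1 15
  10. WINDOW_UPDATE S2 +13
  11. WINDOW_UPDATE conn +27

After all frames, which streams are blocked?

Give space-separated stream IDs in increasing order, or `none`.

Answer: S1 S3

Derivation:
Op 1: conn=20 S1=20 S2=44 S3=20 blocked=[]
Op 2: conn=11 S1=20 S2=35 S3=20 blocked=[]
Op 3: conn=35 S1=20 S2=35 S3=20 blocked=[]
Op 4: conn=18 S1=3 S2=35 S3=20 blocked=[]
Op 5: conn=-2 S1=3 S2=35 S3=0 blocked=[1, 2, 3]
Op 6: conn=25 S1=3 S2=35 S3=0 blocked=[3]
Op 7: conn=12 S1=-10 S2=35 S3=0 blocked=[1, 3]
Op 8: conn=0 S1=-10 S2=35 S3=-12 blocked=[1, 2, 3]
Op 9: conn=-15 S1=-25 S2=35 S3=-12 blocked=[1, 2, 3]
Op 10: conn=-15 S1=-25 S2=48 S3=-12 blocked=[1, 2, 3]
Op 11: conn=12 S1=-25 S2=48 S3=-12 blocked=[1, 3]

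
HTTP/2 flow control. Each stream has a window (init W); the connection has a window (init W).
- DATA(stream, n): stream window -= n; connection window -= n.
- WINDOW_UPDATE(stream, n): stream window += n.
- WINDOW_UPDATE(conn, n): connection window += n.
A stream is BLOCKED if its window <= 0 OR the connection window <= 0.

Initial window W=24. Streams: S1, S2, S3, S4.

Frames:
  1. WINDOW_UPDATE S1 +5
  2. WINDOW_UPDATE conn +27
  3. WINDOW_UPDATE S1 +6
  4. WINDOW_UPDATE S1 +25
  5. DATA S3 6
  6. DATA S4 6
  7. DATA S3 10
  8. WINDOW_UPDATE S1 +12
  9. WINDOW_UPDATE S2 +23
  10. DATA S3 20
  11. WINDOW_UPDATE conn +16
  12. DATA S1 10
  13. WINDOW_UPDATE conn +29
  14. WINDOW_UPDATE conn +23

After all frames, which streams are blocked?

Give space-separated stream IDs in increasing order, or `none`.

Answer: S3

Derivation:
Op 1: conn=24 S1=29 S2=24 S3=24 S4=24 blocked=[]
Op 2: conn=51 S1=29 S2=24 S3=24 S4=24 blocked=[]
Op 3: conn=51 S1=35 S2=24 S3=24 S4=24 blocked=[]
Op 4: conn=51 S1=60 S2=24 S3=24 S4=24 blocked=[]
Op 5: conn=45 S1=60 S2=24 S3=18 S4=24 blocked=[]
Op 6: conn=39 S1=60 S2=24 S3=18 S4=18 blocked=[]
Op 7: conn=29 S1=60 S2=24 S3=8 S4=18 blocked=[]
Op 8: conn=29 S1=72 S2=24 S3=8 S4=18 blocked=[]
Op 9: conn=29 S1=72 S2=47 S3=8 S4=18 blocked=[]
Op 10: conn=9 S1=72 S2=47 S3=-12 S4=18 blocked=[3]
Op 11: conn=25 S1=72 S2=47 S3=-12 S4=18 blocked=[3]
Op 12: conn=15 S1=62 S2=47 S3=-12 S4=18 blocked=[3]
Op 13: conn=44 S1=62 S2=47 S3=-12 S4=18 blocked=[3]
Op 14: conn=67 S1=62 S2=47 S3=-12 S4=18 blocked=[3]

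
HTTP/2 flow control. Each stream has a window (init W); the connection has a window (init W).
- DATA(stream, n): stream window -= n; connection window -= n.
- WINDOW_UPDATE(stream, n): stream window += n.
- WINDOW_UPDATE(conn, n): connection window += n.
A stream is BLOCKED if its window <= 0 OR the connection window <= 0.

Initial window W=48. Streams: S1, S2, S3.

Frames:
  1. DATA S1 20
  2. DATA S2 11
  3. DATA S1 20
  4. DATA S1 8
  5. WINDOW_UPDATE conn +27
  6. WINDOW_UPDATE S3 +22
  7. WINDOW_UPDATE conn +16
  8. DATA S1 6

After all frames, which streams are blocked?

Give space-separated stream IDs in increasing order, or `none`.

Op 1: conn=28 S1=28 S2=48 S3=48 blocked=[]
Op 2: conn=17 S1=28 S2=37 S3=48 blocked=[]
Op 3: conn=-3 S1=8 S2=37 S3=48 blocked=[1, 2, 3]
Op 4: conn=-11 S1=0 S2=37 S3=48 blocked=[1, 2, 3]
Op 5: conn=16 S1=0 S2=37 S3=48 blocked=[1]
Op 6: conn=16 S1=0 S2=37 S3=70 blocked=[1]
Op 7: conn=32 S1=0 S2=37 S3=70 blocked=[1]
Op 8: conn=26 S1=-6 S2=37 S3=70 blocked=[1]

Answer: S1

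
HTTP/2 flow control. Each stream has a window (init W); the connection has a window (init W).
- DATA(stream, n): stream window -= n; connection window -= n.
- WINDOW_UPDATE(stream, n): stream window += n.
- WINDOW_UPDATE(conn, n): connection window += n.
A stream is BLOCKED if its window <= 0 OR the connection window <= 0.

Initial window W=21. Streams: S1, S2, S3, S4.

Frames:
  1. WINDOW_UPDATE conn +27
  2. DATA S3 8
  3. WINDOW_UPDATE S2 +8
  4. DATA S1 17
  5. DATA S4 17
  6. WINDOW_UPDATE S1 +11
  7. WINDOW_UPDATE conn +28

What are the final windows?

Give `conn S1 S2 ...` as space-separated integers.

Answer: 34 15 29 13 4

Derivation:
Op 1: conn=48 S1=21 S2=21 S3=21 S4=21 blocked=[]
Op 2: conn=40 S1=21 S2=21 S3=13 S4=21 blocked=[]
Op 3: conn=40 S1=21 S2=29 S3=13 S4=21 blocked=[]
Op 4: conn=23 S1=4 S2=29 S3=13 S4=21 blocked=[]
Op 5: conn=6 S1=4 S2=29 S3=13 S4=4 blocked=[]
Op 6: conn=6 S1=15 S2=29 S3=13 S4=4 blocked=[]
Op 7: conn=34 S1=15 S2=29 S3=13 S4=4 blocked=[]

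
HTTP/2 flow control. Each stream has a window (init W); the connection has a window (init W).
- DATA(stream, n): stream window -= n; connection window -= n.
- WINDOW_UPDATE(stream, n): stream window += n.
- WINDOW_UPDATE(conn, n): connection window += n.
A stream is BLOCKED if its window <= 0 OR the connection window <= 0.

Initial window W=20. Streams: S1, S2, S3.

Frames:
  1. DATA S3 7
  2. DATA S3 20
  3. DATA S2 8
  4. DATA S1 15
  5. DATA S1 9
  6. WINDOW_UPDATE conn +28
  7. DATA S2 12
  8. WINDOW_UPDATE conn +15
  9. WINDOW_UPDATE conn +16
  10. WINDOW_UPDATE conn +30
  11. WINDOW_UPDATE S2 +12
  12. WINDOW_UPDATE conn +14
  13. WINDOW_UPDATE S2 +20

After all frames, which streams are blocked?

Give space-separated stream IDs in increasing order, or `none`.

Op 1: conn=13 S1=20 S2=20 S3=13 blocked=[]
Op 2: conn=-7 S1=20 S2=20 S3=-7 blocked=[1, 2, 3]
Op 3: conn=-15 S1=20 S2=12 S3=-7 blocked=[1, 2, 3]
Op 4: conn=-30 S1=5 S2=12 S3=-7 blocked=[1, 2, 3]
Op 5: conn=-39 S1=-4 S2=12 S3=-7 blocked=[1, 2, 3]
Op 6: conn=-11 S1=-4 S2=12 S3=-7 blocked=[1, 2, 3]
Op 7: conn=-23 S1=-4 S2=0 S3=-7 blocked=[1, 2, 3]
Op 8: conn=-8 S1=-4 S2=0 S3=-7 blocked=[1, 2, 3]
Op 9: conn=8 S1=-4 S2=0 S3=-7 blocked=[1, 2, 3]
Op 10: conn=38 S1=-4 S2=0 S3=-7 blocked=[1, 2, 3]
Op 11: conn=38 S1=-4 S2=12 S3=-7 blocked=[1, 3]
Op 12: conn=52 S1=-4 S2=12 S3=-7 blocked=[1, 3]
Op 13: conn=52 S1=-4 S2=32 S3=-7 blocked=[1, 3]

Answer: S1 S3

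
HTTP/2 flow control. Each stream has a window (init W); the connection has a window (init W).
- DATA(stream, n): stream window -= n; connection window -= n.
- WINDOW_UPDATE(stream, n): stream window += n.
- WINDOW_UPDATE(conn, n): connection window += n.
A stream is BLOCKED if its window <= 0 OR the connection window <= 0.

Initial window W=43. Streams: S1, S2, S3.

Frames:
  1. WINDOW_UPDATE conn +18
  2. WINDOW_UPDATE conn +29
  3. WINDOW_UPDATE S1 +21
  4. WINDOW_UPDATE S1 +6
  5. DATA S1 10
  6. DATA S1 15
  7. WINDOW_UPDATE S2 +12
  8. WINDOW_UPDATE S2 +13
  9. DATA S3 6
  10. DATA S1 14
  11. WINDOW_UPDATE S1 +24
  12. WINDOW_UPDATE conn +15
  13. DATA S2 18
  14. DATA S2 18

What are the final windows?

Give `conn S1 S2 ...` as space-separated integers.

Answer: 24 55 32 37

Derivation:
Op 1: conn=61 S1=43 S2=43 S3=43 blocked=[]
Op 2: conn=90 S1=43 S2=43 S3=43 blocked=[]
Op 3: conn=90 S1=64 S2=43 S3=43 blocked=[]
Op 4: conn=90 S1=70 S2=43 S3=43 blocked=[]
Op 5: conn=80 S1=60 S2=43 S3=43 blocked=[]
Op 6: conn=65 S1=45 S2=43 S3=43 blocked=[]
Op 7: conn=65 S1=45 S2=55 S3=43 blocked=[]
Op 8: conn=65 S1=45 S2=68 S3=43 blocked=[]
Op 9: conn=59 S1=45 S2=68 S3=37 blocked=[]
Op 10: conn=45 S1=31 S2=68 S3=37 blocked=[]
Op 11: conn=45 S1=55 S2=68 S3=37 blocked=[]
Op 12: conn=60 S1=55 S2=68 S3=37 blocked=[]
Op 13: conn=42 S1=55 S2=50 S3=37 blocked=[]
Op 14: conn=24 S1=55 S2=32 S3=37 blocked=[]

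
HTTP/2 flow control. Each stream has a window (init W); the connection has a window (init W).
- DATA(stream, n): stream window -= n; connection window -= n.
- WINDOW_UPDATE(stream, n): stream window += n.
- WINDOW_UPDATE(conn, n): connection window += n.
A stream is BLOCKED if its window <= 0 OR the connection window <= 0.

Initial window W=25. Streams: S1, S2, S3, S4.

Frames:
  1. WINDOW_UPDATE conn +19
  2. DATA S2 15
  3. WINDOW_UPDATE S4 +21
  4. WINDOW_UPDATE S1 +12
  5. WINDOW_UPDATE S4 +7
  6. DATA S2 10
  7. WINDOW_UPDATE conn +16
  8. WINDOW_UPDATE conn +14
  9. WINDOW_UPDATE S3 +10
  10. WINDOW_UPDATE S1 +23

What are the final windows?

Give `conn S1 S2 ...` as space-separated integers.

Answer: 49 60 0 35 53

Derivation:
Op 1: conn=44 S1=25 S2=25 S3=25 S4=25 blocked=[]
Op 2: conn=29 S1=25 S2=10 S3=25 S4=25 blocked=[]
Op 3: conn=29 S1=25 S2=10 S3=25 S4=46 blocked=[]
Op 4: conn=29 S1=37 S2=10 S3=25 S4=46 blocked=[]
Op 5: conn=29 S1=37 S2=10 S3=25 S4=53 blocked=[]
Op 6: conn=19 S1=37 S2=0 S3=25 S4=53 blocked=[2]
Op 7: conn=35 S1=37 S2=0 S3=25 S4=53 blocked=[2]
Op 8: conn=49 S1=37 S2=0 S3=25 S4=53 blocked=[2]
Op 9: conn=49 S1=37 S2=0 S3=35 S4=53 blocked=[2]
Op 10: conn=49 S1=60 S2=0 S3=35 S4=53 blocked=[2]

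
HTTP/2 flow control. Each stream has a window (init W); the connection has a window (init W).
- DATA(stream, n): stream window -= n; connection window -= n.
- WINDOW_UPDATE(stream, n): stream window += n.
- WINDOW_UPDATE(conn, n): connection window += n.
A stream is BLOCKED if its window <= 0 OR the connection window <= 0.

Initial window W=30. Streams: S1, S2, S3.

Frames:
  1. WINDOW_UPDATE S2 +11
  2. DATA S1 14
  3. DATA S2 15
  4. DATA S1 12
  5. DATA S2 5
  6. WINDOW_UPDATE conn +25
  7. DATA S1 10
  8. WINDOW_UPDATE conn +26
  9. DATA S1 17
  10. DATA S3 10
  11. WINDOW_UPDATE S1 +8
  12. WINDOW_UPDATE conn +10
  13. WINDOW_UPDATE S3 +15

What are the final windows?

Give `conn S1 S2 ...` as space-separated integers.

Answer: 8 -15 21 35

Derivation:
Op 1: conn=30 S1=30 S2=41 S3=30 blocked=[]
Op 2: conn=16 S1=16 S2=41 S3=30 blocked=[]
Op 3: conn=1 S1=16 S2=26 S3=30 blocked=[]
Op 4: conn=-11 S1=4 S2=26 S3=30 blocked=[1, 2, 3]
Op 5: conn=-16 S1=4 S2=21 S3=30 blocked=[1, 2, 3]
Op 6: conn=9 S1=4 S2=21 S3=30 blocked=[]
Op 7: conn=-1 S1=-6 S2=21 S3=30 blocked=[1, 2, 3]
Op 8: conn=25 S1=-6 S2=21 S3=30 blocked=[1]
Op 9: conn=8 S1=-23 S2=21 S3=30 blocked=[1]
Op 10: conn=-2 S1=-23 S2=21 S3=20 blocked=[1, 2, 3]
Op 11: conn=-2 S1=-15 S2=21 S3=20 blocked=[1, 2, 3]
Op 12: conn=8 S1=-15 S2=21 S3=20 blocked=[1]
Op 13: conn=8 S1=-15 S2=21 S3=35 blocked=[1]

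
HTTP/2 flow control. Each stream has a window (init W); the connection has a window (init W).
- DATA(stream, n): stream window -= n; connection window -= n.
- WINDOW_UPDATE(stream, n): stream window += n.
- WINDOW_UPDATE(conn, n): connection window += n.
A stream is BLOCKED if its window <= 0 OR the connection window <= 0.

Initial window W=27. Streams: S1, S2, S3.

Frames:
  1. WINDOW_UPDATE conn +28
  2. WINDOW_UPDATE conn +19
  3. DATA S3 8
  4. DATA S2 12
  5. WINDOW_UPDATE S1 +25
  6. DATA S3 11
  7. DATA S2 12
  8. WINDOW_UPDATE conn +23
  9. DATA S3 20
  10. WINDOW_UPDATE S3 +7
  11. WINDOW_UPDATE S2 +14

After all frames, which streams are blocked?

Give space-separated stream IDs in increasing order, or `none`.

Op 1: conn=55 S1=27 S2=27 S3=27 blocked=[]
Op 2: conn=74 S1=27 S2=27 S3=27 blocked=[]
Op 3: conn=66 S1=27 S2=27 S3=19 blocked=[]
Op 4: conn=54 S1=27 S2=15 S3=19 blocked=[]
Op 5: conn=54 S1=52 S2=15 S3=19 blocked=[]
Op 6: conn=43 S1=52 S2=15 S3=8 blocked=[]
Op 7: conn=31 S1=52 S2=3 S3=8 blocked=[]
Op 8: conn=54 S1=52 S2=3 S3=8 blocked=[]
Op 9: conn=34 S1=52 S2=3 S3=-12 blocked=[3]
Op 10: conn=34 S1=52 S2=3 S3=-5 blocked=[3]
Op 11: conn=34 S1=52 S2=17 S3=-5 blocked=[3]

Answer: S3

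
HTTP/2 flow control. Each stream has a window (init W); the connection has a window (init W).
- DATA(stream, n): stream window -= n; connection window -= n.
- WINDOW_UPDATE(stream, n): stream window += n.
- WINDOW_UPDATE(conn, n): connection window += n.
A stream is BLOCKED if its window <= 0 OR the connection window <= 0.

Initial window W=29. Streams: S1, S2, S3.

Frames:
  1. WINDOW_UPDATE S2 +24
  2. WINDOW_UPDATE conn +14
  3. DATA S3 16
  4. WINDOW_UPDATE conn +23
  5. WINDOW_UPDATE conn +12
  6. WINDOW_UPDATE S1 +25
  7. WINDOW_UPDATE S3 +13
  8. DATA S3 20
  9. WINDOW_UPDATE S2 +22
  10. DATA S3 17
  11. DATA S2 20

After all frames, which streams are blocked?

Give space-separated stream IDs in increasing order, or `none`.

Op 1: conn=29 S1=29 S2=53 S3=29 blocked=[]
Op 2: conn=43 S1=29 S2=53 S3=29 blocked=[]
Op 3: conn=27 S1=29 S2=53 S3=13 blocked=[]
Op 4: conn=50 S1=29 S2=53 S3=13 blocked=[]
Op 5: conn=62 S1=29 S2=53 S3=13 blocked=[]
Op 6: conn=62 S1=54 S2=53 S3=13 blocked=[]
Op 7: conn=62 S1=54 S2=53 S3=26 blocked=[]
Op 8: conn=42 S1=54 S2=53 S3=6 blocked=[]
Op 9: conn=42 S1=54 S2=75 S3=6 blocked=[]
Op 10: conn=25 S1=54 S2=75 S3=-11 blocked=[3]
Op 11: conn=5 S1=54 S2=55 S3=-11 blocked=[3]

Answer: S3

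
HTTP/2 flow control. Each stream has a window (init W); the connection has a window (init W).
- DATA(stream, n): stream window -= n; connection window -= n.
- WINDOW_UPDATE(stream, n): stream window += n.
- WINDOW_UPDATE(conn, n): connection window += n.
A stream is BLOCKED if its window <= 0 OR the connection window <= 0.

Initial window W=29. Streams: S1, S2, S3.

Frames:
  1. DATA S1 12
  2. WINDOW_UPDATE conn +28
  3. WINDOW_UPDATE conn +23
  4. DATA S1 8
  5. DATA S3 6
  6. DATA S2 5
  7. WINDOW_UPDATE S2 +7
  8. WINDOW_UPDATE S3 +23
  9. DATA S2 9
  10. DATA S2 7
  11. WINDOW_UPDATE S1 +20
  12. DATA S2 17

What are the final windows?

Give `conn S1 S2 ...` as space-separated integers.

Answer: 16 29 -2 46

Derivation:
Op 1: conn=17 S1=17 S2=29 S3=29 blocked=[]
Op 2: conn=45 S1=17 S2=29 S3=29 blocked=[]
Op 3: conn=68 S1=17 S2=29 S3=29 blocked=[]
Op 4: conn=60 S1=9 S2=29 S3=29 blocked=[]
Op 5: conn=54 S1=9 S2=29 S3=23 blocked=[]
Op 6: conn=49 S1=9 S2=24 S3=23 blocked=[]
Op 7: conn=49 S1=9 S2=31 S3=23 blocked=[]
Op 8: conn=49 S1=9 S2=31 S3=46 blocked=[]
Op 9: conn=40 S1=9 S2=22 S3=46 blocked=[]
Op 10: conn=33 S1=9 S2=15 S3=46 blocked=[]
Op 11: conn=33 S1=29 S2=15 S3=46 blocked=[]
Op 12: conn=16 S1=29 S2=-2 S3=46 blocked=[2]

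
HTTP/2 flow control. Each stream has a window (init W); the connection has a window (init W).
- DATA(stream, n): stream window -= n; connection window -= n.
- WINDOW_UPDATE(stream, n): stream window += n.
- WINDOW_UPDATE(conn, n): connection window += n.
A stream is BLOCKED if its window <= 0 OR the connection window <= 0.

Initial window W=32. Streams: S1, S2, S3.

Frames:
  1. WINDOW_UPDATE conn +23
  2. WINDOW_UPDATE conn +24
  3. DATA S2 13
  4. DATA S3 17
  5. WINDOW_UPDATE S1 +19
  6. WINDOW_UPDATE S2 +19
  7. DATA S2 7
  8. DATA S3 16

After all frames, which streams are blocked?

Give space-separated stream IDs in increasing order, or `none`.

Op 1: conn=55 S1=32 S2=32 S3=32 blocked=[]
Op 2: conn=79 S1=32 S2=32 S3=32 blocked=[]
Op 3: conn=66 S1=32 S2=19 S3=32 blocked=[]
Op 4: conn=49 S1=32 S2=19 S3=15 blocked=[]
Op 5: conn=49 S1=51 S2=19 S3=15 blocked=[]
Op 6: conn=49 S1=51 S2=38 S3=15 blocked=[]
Op 7: conn=42 S1=51 S2=31 S3=15 blocked=[]
Op 8: conn=26 S1=51 S2=31 S3=-1 blocked=[3]

Answer: S3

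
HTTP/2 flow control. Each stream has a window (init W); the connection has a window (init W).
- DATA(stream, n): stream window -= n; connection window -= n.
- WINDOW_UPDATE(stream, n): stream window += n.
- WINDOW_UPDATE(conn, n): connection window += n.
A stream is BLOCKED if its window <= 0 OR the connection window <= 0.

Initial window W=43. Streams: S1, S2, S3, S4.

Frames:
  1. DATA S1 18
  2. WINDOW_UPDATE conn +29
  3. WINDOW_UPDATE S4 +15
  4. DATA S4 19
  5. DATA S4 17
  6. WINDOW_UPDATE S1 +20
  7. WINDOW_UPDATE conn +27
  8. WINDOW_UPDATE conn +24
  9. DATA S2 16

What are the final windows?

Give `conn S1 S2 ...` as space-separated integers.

Op 1: conn=25 S1=25 S2=43 S3=43 S4=43 blocked=[]
Op 2: conn=54 S1=25 S2=43 S3=43 S4=43 blocked=[]
Op 3: conn=54 S1=25 S2=43 S3=43 S4=58 blocked=[]
Op 4: conn=35 S1=25 S2=43 S3=43 S4=39 blocked=[]
Op 5: conn=18 S1=25 S2=43 S3=43 S4=22 blocked=[]
Op 6: conn=18 S1=45 S2=43 S3=43 S4=22 blocked=[]
Op 7: conn=45 S1=45 S2=43 S3=43 S4=22 blocked=[]
Op 8: conn=69 S1=45 S2=43 S3=43 S4=22 blocked=[]
Op 9: conn=53 S1=45 S2=27 S3=43 S4=22 blocked=[]

Answer: 53 45 27 43 22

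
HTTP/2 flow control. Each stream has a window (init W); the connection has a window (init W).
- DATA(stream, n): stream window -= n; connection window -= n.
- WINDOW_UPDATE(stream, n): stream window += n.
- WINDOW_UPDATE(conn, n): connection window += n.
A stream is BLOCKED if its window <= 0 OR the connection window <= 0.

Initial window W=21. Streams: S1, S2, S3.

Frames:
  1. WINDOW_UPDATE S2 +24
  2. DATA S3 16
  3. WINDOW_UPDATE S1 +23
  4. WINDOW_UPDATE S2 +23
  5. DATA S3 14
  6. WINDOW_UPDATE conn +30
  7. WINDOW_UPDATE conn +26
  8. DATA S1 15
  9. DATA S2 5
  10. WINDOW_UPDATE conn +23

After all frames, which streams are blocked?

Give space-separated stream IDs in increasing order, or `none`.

Op 1: conn=21 S1=21 S2=45 S3=21 blocked=[]
Op 2: conn=5 S1=21 S2=45 S3=5 blocked=[]
Op 3: conn=5 S1=44 S2=45 S3=5 blocked=[]
Op 4: conn=5 S1=44 S2=68 S3=5 blocked=[]
Op 5: conn=-9 S1=44 S2=68 S3=-9 blocked=[1, 2, 3]
Op 6: conn=21 S1=44 S2=68 S3=-9 blocked=[3]
Op 7: conn=47 S1=44 S2=68 S3=-9 blocked=[3]
Op 8: conn=32 S1=29 S2=68 S3=-9 blocked=[3]
Op 9: conn=27 S1=29 S2=63 S3=-9 blocked=[3]
Op 10: conn=50 S1=29 S2=63 S3=-9 blocked=[3]

Answer: S3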